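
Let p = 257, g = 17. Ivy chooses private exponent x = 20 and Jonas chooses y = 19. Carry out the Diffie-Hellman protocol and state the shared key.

Ivy sends A = g^x mod p = 17^20 mod 257.
17^1 ≡ 17 (mod 257)
17^2 = (17^1)^2 ≡ 17^2 = 289 ≡ 32 (mod 257)
17^4 = (17^2)^2 ≡ 32^2 = 1024 ≡ 253 (mod 257)
17^8 = (17^4)^2 ≡ 253^2 = 64009 ≡ 16 (mod 257)
17^16 = (17^8)^2 ≡ 16^2 = 256 ≡ 256 (mod 257)
17^20 = 17^16 · 17^4 ≡ 256 · 253 ≡ 4 (mod 257).
So A = 4. Jonas then computes K = A^y mod p = 4^19 mod 257.
4^1 ≡ 4 (mod 257)
4^2 = (4^1)^2 ≡ 4^2 = 16 ≡ 16 (mod 257)
4^4 = (4^2)^2 ≡ 16^2 = 256 ≡ 256 (mod 257)
4^8 = (4^4)^2 ≡ 256^2 = 65536 ≡ 1 (mod 257)
4^16 = (4^8)^2 ≡ 1^2 = 1 ≡ 1 (mod 257)
4^19 = 4^16 · 4^2 · 4^1 ≡ 1 · 16 · 4 ≡ 64 (mod 257).

64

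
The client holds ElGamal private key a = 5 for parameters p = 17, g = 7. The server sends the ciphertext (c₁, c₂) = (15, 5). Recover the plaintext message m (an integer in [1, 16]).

Shared mask s = c₁^a mod p = 15^5 mod 17.
15^1 ≡ 15 (mod 17)
15^2 = (15^1)^2 ≡ 15^2 = 225 ≡ 4 (mod 17)
15^4 = (15^2)^2 ≡ 4^2 = 16 ≡ 16 (mod 17)
15^5 = 15^4 · 15^1 ≡ 16 · 15 ≡ 2 (mod 17).
So s = 2; s⁻¹ ≡ 9 (mod 17).
m = c₂ · s⁻¹ mod 17 = 5 · 9 mod 17 = 11.

11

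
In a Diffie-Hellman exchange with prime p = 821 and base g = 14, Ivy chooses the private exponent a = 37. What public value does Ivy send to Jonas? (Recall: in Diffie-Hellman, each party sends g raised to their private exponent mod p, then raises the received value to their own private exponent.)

734

Public value = 14^37 mod 821.
14^1 ≡ 14 (mod 821)
14^2 = (14^1)^2 ≡ 14^2 = 196 ≡ 196 (mod 821)
14^4 = (14^2)^2 ≡ 196^2 = 38416 ≡ 650 (mod 821)
14^8 = (14^4)^2 ≡ 650^2 = 422500 ≡ 506 (mod 821)
14^16 = (14^8)^2 ≡ 506^2 = 256036 ≡ 705 (mod 821)
14^32 = (14^16)^2 ≡ 705^2 = 497025 ≡ 320 (mod 821)
14^37 = 14^32 · 14^4 · 14^1 ≡ 320 · 650 · 14 ≡ 734 (mod 821).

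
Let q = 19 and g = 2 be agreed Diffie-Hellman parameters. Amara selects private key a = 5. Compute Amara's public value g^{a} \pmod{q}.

13

Public value = 2^{5} \pmod{19}.
2^1 ≡ 2 (mod 19)
2^2 = (2^1)^2 ≡ 2^2 = 4 ≡ 4 (mod 19)
2^4 = (2^2)^2 ≡ 4^2 = 16 ≡ 16 (mod 19)
2^5 = 2^4 · 2^1 ≡ 16 · 2 ≡ 13 (mod 19).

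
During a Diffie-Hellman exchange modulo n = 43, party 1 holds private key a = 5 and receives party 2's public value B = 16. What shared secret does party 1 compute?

Shared key K = 16^5 mod 43.
16^1 ≡ 16 (mod 43)
16^2 = (16^1)^2 ≡ 16^2 = 256 ≡ 41 (mod 43)
16^4 = (16^2)^2 ≡ 41^2 = 1681 ≡ 4 (mod 43)
16^5 = 16^4 · 16^1 ≡ 4 · 16 ≡ 21 (mod 43).

21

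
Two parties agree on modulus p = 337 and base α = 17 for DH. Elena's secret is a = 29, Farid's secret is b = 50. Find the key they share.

Farid sends B = α^b mod p = 17^50 mod 337.
17^1 ≡ 17 (mod 337)
17^2 = (17^1)^2 ≡ 17^2 = 289 ≡ 289 (mod 337)
17^4 = (17^2)^2 ≡ 289^2 = 83521 ≡ 282 (mod 337)
17^8 = (17^4)^2 ≡ 282^2 = 79524 ≡ 329 (mod 337)
17^16 = (17^8)^2 ≡ 329^2 = 108241 ≡ 64 (mod 337)
17^32 = (17^16)^2 ≡ 64^2 = 4096 ≡ 52 (mod 337)
17^50 = 17^32 · 17^16 · 17^2 ≡ 52 · 64 · 289 ≡ 331 (mod 337).
So B = 331. Elena then computes K = B^a mod p = 331^29 mod 337.
331^1 ≡ 331 (mod 337)
331^2 = (331^1)^2 ≡ 331^2 = 109561 ≡ 36 (mod 337)
331^4 = (331^2)^2 ≡ 36^2 = 1296 ≡ 285 (mod 337)
331^8 = (331^4)^2 ≡ 285^2 = 81225 ≡ 8 (mod 337)
331^16 = (331^8)^2 ≡ 8^2 = 64 ≡ 64 (mod 337)
331^29 = 331^16 · 331^8 · 331^4 · 331^1 ≡ 64 · 8 · 285 · 331 ≡ 6 (mod 337).

6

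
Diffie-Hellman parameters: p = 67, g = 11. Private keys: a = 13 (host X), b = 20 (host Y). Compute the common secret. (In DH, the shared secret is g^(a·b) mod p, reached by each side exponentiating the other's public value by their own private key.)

23

Host X sends A = g^a mod p = 11^13 mod 67.
11^1 ≡ 11 (mod 67)
11^2 = (11^1)^2 ≡ 11^2 = 121 ≡ 54 (mod 67)
11^4 = (11^2)^2 ≡ 54^2 = 2916 ≡ 35 (mod 67)
11^8 = (11^4)^2 ≡ 35^2 = 1225 ≡ 19 (mod 67)
11^13 = 11^8 · 11^4 · 11^1 ≡ 19 · 35 · 11 ≡ 12 (mod 67).
So A = 12. Host Y then computes K = A^b mod p = 12^20 mod 67.
12^1 ≡ 12 (mod 67)
12^2 = (12^1)^2 ≡ 12^2 = 144 ≡ 10 (mod 67)
12^4 = (12^2)^2 ≡ 10^2 = 100 ≡ 33 (mod 67)
12^8 = (12^4)^2 ≡ 33^2 = 1089 ≡ 17 (mod 67)
12^16 = (12^8)^2 ≡ 17^2 = 289 ≡ 21 (mod 67)
12^20 = 12^16 · 12^4 ≡ 21 · 33 ≡ 23 (mod 67).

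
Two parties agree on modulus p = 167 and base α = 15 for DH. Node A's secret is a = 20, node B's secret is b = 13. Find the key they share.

Node B sends B = α^b mod p = 15^13 mod 167.
15^1 ≡ 15 (mod 167)
15^2 = (15^1)^2 ≡ 15^2 = 225 ≡ 58 (mod 167)
15^4 = (15^2)^2 ≡ 58^2 = 3364 ≡ 24 (mod 167)
15^8 = (15^4)^2 ≡ 24^2 = 576 ≡ 75 (mod 167)
15^13 = 15^8 · 15^4 · 15^1 ≡ 75 · 24 · 15 ≡ 113 (mod 167).
So B = 113. Node A then computes K = B^a mod p = 113^20 mod 167.
113^1 ≡ 113 (mod 167)
113^2 = (113^1)^2 ≡ 113^2 = 12769 ≡ 77 (mod 167)
113^4 = (113^2)^2 ≡ 77^2 = 5929 ≡ 84 (mod 167)
113^8 = (113^4)^2 ≡ 84^2 = 7056 ≡ 42 (mod 167)
113^16 = (113^8)^2 ≡ 42^2 = 1764 ≡ 94 (mod 167)
113^20 = 113^16 · 113^4 ≡ 94 · 84 ≡ 47 (mod 167).

47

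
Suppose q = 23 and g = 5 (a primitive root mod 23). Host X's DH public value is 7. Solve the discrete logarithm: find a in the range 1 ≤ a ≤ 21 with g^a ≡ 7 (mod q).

Try successive powers of 5 modulo 23:
5^1 ≡ 5
5^2 ≡ 2
5^3 ≡ 10
5^4 ≡ 4
5^5 ≡ 20
5^6 ≡ 8
5^7 ≡ 17
5^8 ≡ 16
5^9 ≡ 11
5^10 ≡ 9
5^11 ≡ 22
5^12 ≡ 18
5^13 ≡ 21
5^14 ≡ 13
5^15 ≡ 19
5^16 ≡ 3
5^17 ≡ 15
5^18 ≡ 6
5^19 ≡ 7
Found: a = 19.

19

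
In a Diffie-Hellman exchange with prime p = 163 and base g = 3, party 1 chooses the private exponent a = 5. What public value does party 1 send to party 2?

Public value = 3^5 mod 163.
3^1 ≡ 3 (mod 163)
3^2 = (3^1)^2 ≡ 3^2 = 9 ≡ 9 (mod 163)
3^4 = (3^2)^2 ≡ 9^2 = 81 ≡ 81 (mod 163)
3^5 = 3^4 · 3^1 ≡ 81 · 3 ≡ 80 (mod 163).

80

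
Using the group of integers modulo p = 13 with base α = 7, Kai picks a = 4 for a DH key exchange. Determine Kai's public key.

9

Public value = 7^4 mod 13.
7^1 ≡ 7 (mod 13)
7^2 = (7^1)^2 ≡ 7^2 = 49 ≡ 10 (mod 13)
7^4 = (7^2)^2 ≡ 10^2 = 100 ≡ 9 (mod 13)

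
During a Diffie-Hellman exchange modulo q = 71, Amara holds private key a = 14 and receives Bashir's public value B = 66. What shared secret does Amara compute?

Shared key K = 66^14 mod 71.
66^1 ≡ 66 (mod 71)
66^2 = (66^1)^2 ≡ 66^2 = 4356 ≡ 25 (mod 71)
66^4 = (66^2)^2 ≡ 25^2 = 625 ≡ 57 (mod 71)
66^8 = (66^4)^2 ≡ 57^2 = 3249 ≡ 54 (mod 71)
66^14 = 66^8 · 66^4 · 66^2 ≡ 54 · 57 · 25 ≡ 57 (mod 71).

57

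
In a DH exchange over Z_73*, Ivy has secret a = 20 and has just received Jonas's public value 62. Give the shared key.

18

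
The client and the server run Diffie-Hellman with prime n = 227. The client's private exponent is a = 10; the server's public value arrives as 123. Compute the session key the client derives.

Shared key K = 123^10 mod 227.
123^1 ≡ 123 (mod 227)
123^2 = (123^1)^2 ≡ 123^2 = 15129 ≡ 147 (mod 227)
123^4 = (123^2)^2 ≡ 147^2 = 21609 ≡ 44 (mod 227)
123^8 = (123^4)^2 ≡ 44^2 = 1936 ≡ 120 (mod 227)
123^10 = 123^8 · 123^2 ≡ 120 · 147 ≡ 161 (mod 227).

161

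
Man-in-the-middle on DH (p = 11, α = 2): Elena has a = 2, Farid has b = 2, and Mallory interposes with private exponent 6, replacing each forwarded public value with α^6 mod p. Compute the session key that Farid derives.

4

Farid receives Mallory's public value M = 2^6 mod 11 instead of the honest one.
2^1 ≡ 2 (mod 11)
2^2 = (2^1)^2 ≡ 2^2 = 4 ≡ 4 (mod 11)
2^4 = (2^2)^2 ≡ 4^2 = 16 ≡ 5 (mod 11)
2^6 = 2^4 · 2^2 ≡ 5 · 4 ≡ 9 (mod 11).
So M = 9. Farid computes K = M^2 mod 11.
9^1 ≡ 9 (mod 11)
9^2 = (9^1)^2 ≡ 9^2 = 81 ≡ 4 (mod 11)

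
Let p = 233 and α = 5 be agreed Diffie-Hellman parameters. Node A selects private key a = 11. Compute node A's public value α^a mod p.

Public value = 5^11 mod 233.
5^1 ≡ 5 (mod 233)
5^2 = (5^1)^2 ≡ 5^2 = 25 ≡ 25 (mod 233)
5^4 = (5^2)^2 ≡ 25^2 = 625 ≡ 159 (mod 233)
5^8 = (5^4)^2 ≡ 159^2 = 25281 ≡ 117 (mod 233)
5^11 = 5^8 · 5^2 · 5^1 ≡ 117 · 25 · 5 ≡ 179 (mod 233).

179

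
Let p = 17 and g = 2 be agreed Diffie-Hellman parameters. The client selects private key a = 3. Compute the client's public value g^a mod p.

8

Public value = 2^3 mod 17.
2^1 ≡ 2 (mod 17)
2^2 = (2^1)^2 ≡ 2^2 = 4 ≡ 4 (mod 17)
2^3 = 2^2 · 2^1 ≡ 4 · 2 ≡ 8 (mod 17).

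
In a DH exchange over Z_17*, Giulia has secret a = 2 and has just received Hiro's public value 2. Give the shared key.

4

Shared key K = 2^2 mod 17.
2^1 ≡ 2 (mod 17)
2^2 = (2^1)^2 ≡ 2^2 = 4 ≡ 4 (mod 17)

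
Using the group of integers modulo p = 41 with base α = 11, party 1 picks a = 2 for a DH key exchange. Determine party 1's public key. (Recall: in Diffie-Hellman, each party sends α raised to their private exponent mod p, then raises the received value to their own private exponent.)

39

Public value = 11^2 mod 41.
11^1 ≡ 11 (mod 41)
11^2 = (11^1)^2 ≡ 11^2 = 121 ≡ 39 (mod 41)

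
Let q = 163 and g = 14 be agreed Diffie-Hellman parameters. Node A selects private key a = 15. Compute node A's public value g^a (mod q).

146

Public value = 14^15 (mod 163).
14^1 ≡ 14 (mod 163)
14^2 = (14^1)^2 ≡ 14^2 = 196 ≡ 33 (mod 163)
14^4 = (14^2)^2 ≡ 33^2 = 1089 ≡ 111 (mod 163)
14^8 = (14^4)^2 ≡ 111^2 = 12321 ≡ 96 (mod 163)
14^15 = 14^8 · 14^4 · 14^2 · 14^1 ≡ 96 · 111 · 33 · 14 ≡ 146 (mod 163).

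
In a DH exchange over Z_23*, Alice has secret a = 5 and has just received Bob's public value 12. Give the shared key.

18

Shared key K = 12^5 mod 23.
12^1 ≡ 12 (mod 23)
12^2 = (12^1)^2 ≡ 12^2 = 144 ≡ 6 (mod 23)
12^4 = (12^2)^2 ≡ 6^2 = 36 ≡ 13 (mod 23)
12^5 = 12^4 · 12^1 ≡ 13 · 12 ≡ 18 (mod 23).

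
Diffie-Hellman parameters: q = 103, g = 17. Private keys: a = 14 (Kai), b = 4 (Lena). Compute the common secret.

Lena sends B = g^b mod q = 17^4 mod 103.
17^1 ≡ 17 (mod 103)
17^2 = (17^1)^2 ≡ 17^2 = 289 ≡ 83 (mod 103)
17^4 = (17^2)^2 ≡ 83^2 = 6889 ≡ 91 (mod 103)
So B = 91. Kai then computes K = B^a mod q = 91^14 mod 103.
91^1 ≡ 91 (mod 103)
91^2 = (91^1)^2 ≡ 91^2 = 8281 ≡ 41 (mod 103)
91^4 = (91^2)^2 ≡ 41^2 = 1681 ≡ 33 (mod 103)
91^8 = (91^4)^2 ≡ 33^2 = 1089 ≡ 59 (mod 103)
91^14 = 91^8 · 91^4 · 91^2 ≡ 59 · 33 · 41 ≡ 2 (mod 103).

2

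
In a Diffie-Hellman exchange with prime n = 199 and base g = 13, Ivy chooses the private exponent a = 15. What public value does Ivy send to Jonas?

Public value = 13^15 mod 199.
13^1 ≡ 13 (mod 199)
13^2 = (13^1)^2 ≡ 13^2 = 169 ≡ 169 (mod 199)
13^4 = (13^2)^2 ≡ 169^2 = 28561 ≡ 104 (mod 199)
13^8 = (13^4)^2 ≡ 104^2 = 10816 ≡ 70 (mod 199)
13^15 = 13^8 · 13^4 · 13^2 · 13^1 ≡ 70 · 104 · 169 · 13 ≡ 132 (mod 199).

132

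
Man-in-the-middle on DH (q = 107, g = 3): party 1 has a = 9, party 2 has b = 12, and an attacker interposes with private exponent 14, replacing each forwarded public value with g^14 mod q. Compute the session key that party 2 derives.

Party 2 receives an attacker's public value M = 3^14 mod 107 instead of the honest one.
3^1 ≡ 3 (mod 107)
3^2 = (3^1)^2 ≡ 3^2 = 9 ≡ 9 (mod 107)
3^4 = (3^2)^2 ≡ 9^2 = 81 ≡ 81 (mod 107)
3^8 = (3^4)^2 ≡ 81^2 = 6561 ≡ 34 (mod 107)
3^14 = 3^8 · 3^4 · 3^2 ≡ 34 · 81 · 9 ≡ 69 (mod 107).
So M = 69. Party 2 computes K = M^12 mod 107.
69^1 ≡ 69 (mod 107)
69^2 = (69^1)^2 ≡ 69^2 = 4761 ≡ 53 (mod 107)
69^4 = (69^2)^2 ≡ 53^2 = 2809 ≡ 27 (mod 107)
69^8 = (69^4)^2 ≡ 27^2 = 729 ≡ 87 (mod 107)
69^12 = 69^8 · 69^4 ≡ 87 · 27 ≡ 102 (mod 107).

102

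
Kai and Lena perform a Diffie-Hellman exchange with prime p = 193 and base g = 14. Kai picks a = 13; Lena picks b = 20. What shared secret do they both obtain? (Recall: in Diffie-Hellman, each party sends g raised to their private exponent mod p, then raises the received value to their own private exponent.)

Kai sends A = g^a mod p = 14^13 mod 193.
14^1 ≡ 14 (mod 193)
14^2 = (14^1)^2 ≡ 14^2 = 196 ≡ 3 (mod 193)
14^4 = (14^2)^2 ≡ 3^2 = 9 ≡ 9 (mod 193)
14^8 = (14^4)^2 ≡ 9^2 = 81 ≡ 81 (mod 193)
14^13 = 14^8 · 14^4 · 14^1 ≡ 81 · 9 · 14 ≡ 170 (mod 193).
So A = 170. Lena then computes K = A^b mod p = 170^20 mod 193.
170^1 ≡ 170 (mod 193)
170^2 = (170^1)^2 ≡ 170^2 = 28900 ≡ 143 (mod 193)
170^4 = (170^2)^2 ≡ 143^2 = 20449 ≡ 184 (mod 193)
170^8 = (170^4)^2 ≡ 184^2 = 33856 ≡ 81 (mod 193)
170^16 = (170^8)^2 ≡ 81^2 = 6561 ≡ 192 (mod 193)
170^20 = 170^16 · 170^4 ≡ 192 · 184 ≡ 9 (mod 193).

9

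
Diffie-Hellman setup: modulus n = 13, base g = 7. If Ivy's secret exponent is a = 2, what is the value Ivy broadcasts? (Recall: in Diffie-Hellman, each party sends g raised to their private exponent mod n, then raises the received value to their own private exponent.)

10

Public value = 7^{2} \pmod{13}.
7^1 ≡ 7 (mod 13)
7^2 = (7^1)^2 ≡ 7^2 = 49 ≡ 10 (mod 13)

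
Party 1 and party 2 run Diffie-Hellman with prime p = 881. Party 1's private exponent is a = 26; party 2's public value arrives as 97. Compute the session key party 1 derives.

204

Shared key K = 97^26 mod 881.
97^1 ≡ 97 (mod 881)
97^2 = (97^1)^2 ≡ 97^2 = 9409 ≡ 599 (mod 881)
97^4 = (97^2)^2 ≡ 599^2 = 358801 ≡ 234 (mod 881)
97^8 = (97^4)^2 ≡ 234^2 = 54756 ≡ 134 (mod 881)
97^16 = (97^8)^2 ≡ 134^2 = 17956 ≡ 336 (mod 881)
97^26 = 97^16 · 97^8 · 97^2 ≡ 336 · 134 · 599 ≡ 204 (mod 881).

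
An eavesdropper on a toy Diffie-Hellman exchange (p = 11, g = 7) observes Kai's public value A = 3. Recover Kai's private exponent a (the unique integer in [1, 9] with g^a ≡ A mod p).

Try successive powers of 7 modulo 11:
7^1 ≡ 7
7^2 ≡ 5
7^3 ≡ 2
7^4 ≡ 3
Found: a = 4.

4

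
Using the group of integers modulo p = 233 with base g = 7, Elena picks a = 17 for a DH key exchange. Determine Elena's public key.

14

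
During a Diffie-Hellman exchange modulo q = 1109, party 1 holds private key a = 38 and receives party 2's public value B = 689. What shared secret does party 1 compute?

465

Shared key K = 689^38 mod 1109.
689^1 ≡ 689 (mod 1109)
689^2 = (689^1)^2 ≡ 689^2 = 474721 ≡ 69 (mod 1109)
689^4 = (689^2)^2 ≡ 69^2 = 4761 ≡ 325 (mod 1109)
689^8 = (689^4)^2 ≡ 325^2 = 105625 ≡ 270 (mod 1109)
689^16 = (689^8)^2 ≡ 270^2 = 72900 ≡ 815 (mod 1109)
689^32 = (689^16)^2 ≡ 815^2 = 664225 ≡ 1043 (mod 1109)
689^38 = 689^32 · 689^4 · 689^2 ≡ 1043 · 325 · 69 ≡ 465 (mod 1109).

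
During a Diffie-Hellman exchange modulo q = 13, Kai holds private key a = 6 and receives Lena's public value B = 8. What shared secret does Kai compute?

12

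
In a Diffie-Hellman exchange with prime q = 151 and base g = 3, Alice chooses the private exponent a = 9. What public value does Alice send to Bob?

53

Public value = 3^9 mod 151.
3^1 ≡ 3 (mod 151)
3^2 = (3^1)^2 ≡ 3^2 = 9 ≡ 9 (mod 151)
3^4 = (3^2)^2 ≡ 9^2 = 81 ≡ 81 (mod 151)
3^8 = (3^4)^2 ≡ 81^2 = 6561 ≡ 68 (mod 151)
3^9 = 3^8 · 3^1 ≡ 68 · 3 ≡ 53 (mod 151).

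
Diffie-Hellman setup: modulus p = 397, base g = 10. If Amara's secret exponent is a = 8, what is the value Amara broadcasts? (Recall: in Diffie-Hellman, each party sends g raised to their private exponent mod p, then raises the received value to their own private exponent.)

67

Public value = 10^8 mod 397.
10^1 ≡ 10 (mod 397)
10^2 = (10^1)^2 ≡ 10^2 = 100 ≡ 100 (mod 397)
10^4 = (10^2)^2 ≡ 100^2 = 10000 ≡ 75 (mod 397)
10^8 = (10^4)^2 ≡ 75^2 = 5625 ≡ 67 (mod 397)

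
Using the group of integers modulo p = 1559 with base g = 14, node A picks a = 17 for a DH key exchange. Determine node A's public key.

978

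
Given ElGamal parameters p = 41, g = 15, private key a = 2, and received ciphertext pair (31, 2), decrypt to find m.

32

Shared mask s = c₁^a mod p = 31^2 mod 41.
31^1 ≡ 31 (mod 41)
31^2 = (31^1)^2 ≡ 31^2 = 961 ≡ 18 (mod 41)
So s = 18; s⁻¹ ≡ 16 (mod 41).
m = c₂ · s⁻¹ mod 41 = 2 · 16 mod 41 = 32.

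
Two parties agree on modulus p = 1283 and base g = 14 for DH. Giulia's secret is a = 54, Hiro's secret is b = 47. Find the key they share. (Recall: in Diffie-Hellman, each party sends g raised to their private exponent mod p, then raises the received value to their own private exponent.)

Hiro sends B = g^b mod p = 14^47 mod 1283.
14^1 ≡ 14 (mod 1283)
14^2 = (14^1)^2 ≡ 14^2 = 196 ≡ 196 (mod 1283)
14^4 = (14^2)^2 ≡ 196^2 = 38416 ≡ 1209 (mod 1283)
14^8 = (14^4)^2 ≡ 1209^2 = 1461681 ≡ 344 (mod 1283)
14^16 = (14^8)^2 ≡ 344^2 = 118336 ≡ 300 (mod 1283)
14^32 = (14^16)^2 ≡ 300^2 = 90000 ≡ 190 (mod 1283)
14^47 = 14^32 · 14^8 · 14^4 · 14^2 · 14^1 ≡ 190 · 344 · 1209 · 196 · 14 ≡ 589 (mod 1283).
So B = 589. Giulia then computes K = B^a mod p = 589^54 mod 1283.
589^1 ≡ 589 (mod 1283)
589^2 = (589^1)^2 ≡ 589^2 = 346921 ≡ 511 (mod 1283)
589^4 = (589^2)^2 ≡ 511^2 = 261121 ≡ 672 (mod 1283)
589^8 = (589^4)^2 ≡ 672^2 = 451584 ≡ 1251 (mod 1283)
589^16 = (589^8)^2 ≡ 1251^2 = 1565001 ≡ 1024 (mod 1283)
589^32 = (589^16)^2 ≡ 1024^2 = 1048576 ≡ 365 (mod 1283)
589^54 = 589^32 · 589^16 · 589^4 · 589^2 ≡ 365 · 1024 · 672 · 511 ≡ 788 (mod 1283).

788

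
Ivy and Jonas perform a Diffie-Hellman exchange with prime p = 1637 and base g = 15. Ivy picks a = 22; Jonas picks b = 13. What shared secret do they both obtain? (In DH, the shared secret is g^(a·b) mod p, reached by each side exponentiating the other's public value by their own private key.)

Ivy sends A = g^a mod p = 15^22 mod 1637.
15^1 ≡ 15 (mod 1637)
15^2 = (15^1)^2 ≡ 15^2 = 225 ≡ 225 (mod 1637)
15^4 = (15^2)^2 ≡ 225^2 = 50625 ≡ 1515 (mod 1637)
15^8 = (15^4)^2 ≡ 1515^2 = 2295225 ≡ 151 (mod 1637)
15^16 = (15^8)^2 ≡ 151^2 = 22801 ≡ 1520 (mod 1637)
15^22 = 15^16 · 15^4 · 15^2 ≡ 1520 · 1515 · 225 ≡ 1493 (mod 1637).
So A = 1493. Jonas then computes K = A^b mod p = 1493^13 mod 1637.
1493^1 ≡ 1493 (mod 1637)
1493^2 = (1493^1)^2 ≡ 1493^2 = 2229049 ≡ 1092 (mod 1637)
1493^4 = (1493^2)^2 ≡ 1092^2 = 1192464 ≡ 728 (mod 1637)
1493^8 = (1493^4)^2 ≡ 728^2 = 529984 ≡ 1233 (mod 1637)
1493^13 = 1493^8 · 1493^4 · 1493^1 ≡ 1233 · 728 · 1493 ≡ 1301 (mod 1637).

1301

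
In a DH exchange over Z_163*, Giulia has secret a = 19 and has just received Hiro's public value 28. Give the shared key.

141

Shared key K = 28^19 mod 163.
28^1 ≡ 28 (mod 163)
28^2 = (28^1)^2 ≡ 28^2 = 784 ≡ 132 (mod 163)
28^4 = (28^2)^2 ≡ 132^2 = 17424 ≡ 146 (mod 163)
28^8 = (28^4)^2 ≡ 146^2 = 21316 ≡ 126 (mod 163)
28^16 = (28^8)^2 ≡ 126^2 = 15876 ≡ 65 (mod 163)
28^19 = 28^16 · 28^2 · 28^1 ≡ 65 · 132 · 28 ≡ 141 (mod 163).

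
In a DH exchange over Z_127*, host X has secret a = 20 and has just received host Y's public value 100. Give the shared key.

Shared key K = 100^20 mod 127.
100^1 ≡ 100 (mod 127)
100^2 = (100^1)^2 ≡ 100^2 = 10000 ≡ 94 (mod 127)
100^4 = (100^2)^2 ≡ 94^2 = 8836 ≡ 73 (mod 127)
100^8 = (100^4)^2 ≡ 73^2 = 5329 ≡ 122 (mod 127)
100^16 = (100^8)^2 ≡ 122^2 = 14884 ≡ 25 (mod 127)
100^20 = 100^16 · 100^4 ≡ 25 · 73 ≡ 47 (mod 127).

47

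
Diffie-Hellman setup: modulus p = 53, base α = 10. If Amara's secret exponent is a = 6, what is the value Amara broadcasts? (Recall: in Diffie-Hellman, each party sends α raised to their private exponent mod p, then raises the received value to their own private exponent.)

49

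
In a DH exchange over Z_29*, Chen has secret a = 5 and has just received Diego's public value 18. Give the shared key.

Shared key K = 18^5 mod 29.
18^1 ≡ 18 (mod 29)
18^2 = (18^1)^2 ≡ 18^2 = 324 ≡ 5 (mod 29)
18^4 = (18^2)^2 ≡ 5^2 = 25 ≡ 25 (mod 29)
18^5 = 18^4 · 18^1 ≡ 25 · 18 ≡ 15 (mod 29).

15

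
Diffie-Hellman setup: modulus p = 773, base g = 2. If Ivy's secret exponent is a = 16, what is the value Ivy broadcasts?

604

Public value = 2^{16} \pmod{773}.
2^1 ≡ 2 (mod 773)
2^2 = (2^1)^2 ≡ 2^2 = 4 ≡ 4 (mod 773)
2^4 = (2^2)^2 ≡ 4^2 = 16 ≡ 16 (mod 773)
2^8 = (2^4)^2 ≡ 16^2 = 256 ≡ 256 (mod 773)
2^16 = (2^8)^2 ≡ 256^2 = 65536 ≡ 604 (mod 773)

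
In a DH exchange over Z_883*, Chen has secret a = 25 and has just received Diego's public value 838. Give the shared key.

Shared key K = 838^25 mod 883.
838^1 ≡ 838 (mod 883)
838^2 = (838^1)^2 ≡ 838^2 = 702244 ≡ 259 (mod 883)
838^4 = (838^2)^2 ≡ 259^2 = 67081 ≡ 856 (mod 883)
838^8 = (838^4)^2 ≡ 856^2 = 732736 ≡ 729 (mod 883)
838^16 = (838^8)^2 ≡ 729^2 = 531441 ≡ 758 (mod 883)
838^25 = 838^16 · 838^8 · 838^1 ≡ 758 · 729 · 838 ≡ 856 (mod 883).

856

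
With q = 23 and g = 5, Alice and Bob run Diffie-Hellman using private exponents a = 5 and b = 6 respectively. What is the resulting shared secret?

Alice sends A = g^a mod q = 5^5 mod 23.
5^1 ≡ 5 (mod 23)
5^2 = (5^1)^2 ≡ 5^2 = 25 ≡ 2 (mod 23)
5^4 = (5^2)^2 ≡ 2^2 = 4 ≡ 4 (mod 23)
5^5 = 5^4 · 5^1 ≡ 4 · 5 ≡ 20 (mod 23).
So A = 20. Bob then computes K = A^b mod q = 20^6 mod 23.
20^1 ≡ 20 (mod 23)
20^2 = (20^1)^2 ≡ 20^2 = 400 ≡ 9 (mod 23)
20^4 = (20^2)^2 ≡ 9^2 = 81 ≡ 12 (mod 23)
20^6 = 20^4 · 20^2 ≡ 12 · 9 ≡ 16 (mod 23).

16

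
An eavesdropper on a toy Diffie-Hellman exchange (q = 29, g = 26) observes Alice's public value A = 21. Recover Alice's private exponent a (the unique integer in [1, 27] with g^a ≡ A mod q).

Try successive powers of 26 modulo 29:
26^1 ≡ 26
26^2 ≡ 9
26^3 ≡ 2
26^4 ≡ 23
26^5 ≡ 18
26^6 ≡ 4
26^7 ≡ 17
26^8 ≡ 7
26^9 ≡ 8
26^10 ≡ 5
26^11 ≡ 14
26^12 ≡ 16
26^13 ≡ 10
26^14 ≡ 28
26^15 ≡ 3
26^16 ≡ 20
26^17 ≡ 27
26^18 ≡ 6
26^19 ≡ 11
26^20 ≡ 25
26^21 ≡ 12
26^22 ≡ 22
26^23 ≡ 21
Found: a = 23.

23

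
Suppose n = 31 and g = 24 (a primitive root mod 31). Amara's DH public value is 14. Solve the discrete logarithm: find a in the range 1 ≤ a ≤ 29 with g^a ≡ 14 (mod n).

Try successive powers of 24 modulo 31:
24^1 ≡ 24
24^2 ≡ 18
24^3 ≡ 29
24^4 ≡ 14
Found: a = 4.

4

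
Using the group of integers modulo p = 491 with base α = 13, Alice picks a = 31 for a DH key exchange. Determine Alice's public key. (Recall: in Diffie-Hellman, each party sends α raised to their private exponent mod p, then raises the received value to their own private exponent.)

4

Public value = 13^31 (mod 491).
13^1 ≡ 13 (mod 491)
13^2 = (13^1)^2 ≡ 13^2 = 169 ≡ 169 (mod 491)
13^4 = (13^2)^2 ≡ 169^2 = 28561 ≡ 83 (mod 491)
13^8 = (13^4)^2 ≡ 83^2 = 6889 ≡ 15 (mod 491)
13^16 = (13^8)^2 ≡ 15^2 = 225 ≡ 225 (mod 491)
13^31 = 13^16 · 13^8 · 13^4 · 13^2 · 13^1 ≡ 225 · 15 · 83 · 169 · 13 ≡ 4 (mod 491).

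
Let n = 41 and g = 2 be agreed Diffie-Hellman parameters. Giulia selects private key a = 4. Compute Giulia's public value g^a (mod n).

16

Public value = 2^4 (mod 41).
2^1 ≡ 2 (mod 41)
2^2 = (2^1)^2 ≡ 2^2 = 4 ≡ 4 (mod 41)
2^4 = (2^2)^2 ≡ 4^2 = 16 ≡ 16 (mod 41)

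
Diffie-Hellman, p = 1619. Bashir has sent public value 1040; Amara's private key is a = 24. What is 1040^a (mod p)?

Shared key K = 1040^24 mod 1619.
1040^1 ≡ 1040 (mod 1619)
1040^2 = (1040^1)^2 ≡ 1040^2 = 1081600 ≡ 108 (mod 1619)
1040^4 = (1040^2)^2 ≡ 108^2 = 11664 ≡ 331 (mod 1619)
1040^8 = (1040^4)^2 ≡ 331^2 = 109561 ≡ 1088 (mod 1619)
1040^16 = (1040^8)^2 ≡ 1088^2 = 1183744 ≡ 255 (mod 1619)
1040^24 = 1040^16 · 1040^8 ≡ 255 · 1088 ≡ 591 (mod 1619).

591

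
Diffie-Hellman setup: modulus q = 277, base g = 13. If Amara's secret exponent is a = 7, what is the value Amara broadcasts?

261

Public value = 13^7 (mod 277).
13^1 ≡ 13 (mod 277)
13^2 = (13^1)^2 ≡ 13^2 = 169 ≡ 169 (mod 277)
13^4 = (13^2)^2 ≡ 169^2 = 28561 ≡ 30 (mod 277)
13^7 = 13^4 · 13^2 · 13^1 ≡ 30 · 169 · 13 ≡ 261 (mod 277).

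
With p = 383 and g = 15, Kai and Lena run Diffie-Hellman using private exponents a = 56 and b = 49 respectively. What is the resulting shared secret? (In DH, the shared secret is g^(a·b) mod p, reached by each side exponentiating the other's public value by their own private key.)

Kai sends A = g^a mod p = 15^56 mod 383.
15^1 ≡ 15 (mod 383)
15^2 = (15^1)^2 ≡ 15^2 = 225 ≡ 225 (mod 383)
15^4 = (15^2)^2 ≡ 225^2 = 50625 ≡ 69 (mod 383)
15^8 = (15^4)^2 ≡ 69^2 = 4761 ≡ 165 (mod 383)
15^16 = (15^8)^2 ≡ 165^2 = 27225 ≡ 32 (mod 383)
15^32 = (15^16)^2 ≡ 32^2 = 1024 ≡ 258 (mod 383)
15^56 = 15^32 · 15^16 · 15^8 ≡ 258 · 32 · 165 ≡ 292 (mod 383).
So A = 292. Lena then computes K = A^b mod p = 292^49 mod 383.
292^1 ≡ 292 (mod 383)
292^2 = (292^1)^2 ≡ 292^2 = 85264 ≡ 238 (mod 383)
292^4 = (292^2)^2 ≡ 238^2 = 56644 ≡ 343 (mod 383)
292^8 = (292^4)^2 ≡ 343^2 = 117649 ≡ 68 (mod 383)
292^16 = (292^8)^2 ≡ 68^2 = 4624 ≡ 28 (mod 383)
292^32 = (292^16)^2 ≡ 28^2 = 784 ≡ 18 (mod 383)
292^49 = 292^32 · 292^16 · 292^1 ≡ 18 · 28 · 292 ≡ 96 (mod 383).

96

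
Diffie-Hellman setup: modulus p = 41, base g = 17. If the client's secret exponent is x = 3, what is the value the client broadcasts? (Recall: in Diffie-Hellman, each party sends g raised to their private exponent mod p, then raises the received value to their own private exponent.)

Public value = 17^3 mod 41.
17^1 ≡ 17 (mod 41)
17^2 = (17^1)^2 ≡ 17^2 = 289 ≡ 2 (mod 41)
17^3 = 17^2 · 17^1 ≡ 2 · 17 ≡ 34 (mod 41).

34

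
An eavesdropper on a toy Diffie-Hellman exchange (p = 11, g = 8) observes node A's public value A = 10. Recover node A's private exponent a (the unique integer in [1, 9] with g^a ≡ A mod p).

5

Try successive powers of 8 modulo 11:
8^1 ≡ 8
8^2 ≡ 9
8^3 ≡ 6
8^4 ≡ 4
8^5 ≡ 10
Found: a = 5.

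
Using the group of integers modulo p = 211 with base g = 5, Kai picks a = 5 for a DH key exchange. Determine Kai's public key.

Public value = 5^5 (mod 211).
5^1 ≡ 5 (mod 211)
5^2 = (5^1)^2 ≡ 5^2 = 25 ≡ 25 (mod 211)
5^4 = (5^2)^2 ≡ 25^2 = 625 ≡ 203 (mod 211)
5^5 = 5^4 · 5^1 ≡ 203 · 5 ≡ 171 (mod 211).

171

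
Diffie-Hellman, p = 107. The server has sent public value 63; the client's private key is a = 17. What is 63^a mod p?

Shared key K = 63^17 mod 107.
63^1 ≡ 63 (mod 107)
63^2 = (63^1)^2 ≡ 63^2 = 3969 ≡ 10 (mod 107)
63^4 = (63^2)^2 ≡ 10^2 = 100 ≡ 100 (mod 107)
63^8 = (63^4)^2 ≡ 100^2 = 10000 ≡ 49 (mod 107)
63^16 = (63^8)^2 ≡ 49^2 = 2401 ≡ 47 (mod 107)
63^17 = 63^16 · 63^1 ≡ 47 · 63 ≡ 72 (mod 107).

72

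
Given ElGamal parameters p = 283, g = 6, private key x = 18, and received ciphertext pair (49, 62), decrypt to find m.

Shared mask s = c₁^x mod p = 49^18 mod 283.
49^1 ≡ 49 (mod 283)
49^2 = (49^1)^2 ≡ 49^2 = 2401 ≡ 137 (mod 283)
49^4 = (49^2)^2 ≡ 137^2 = 18769 ≡ 91 (mod 283)
49^8 = (49^4)^2 ≡ 91^2 = 8281 ≡ 74 (mod 283)
49^16 = (49^8)^2 ≡ 74^2 = 5476 ≡ 99 (mod 283)
49^18 = 49^16 · 49^2 ≡ 99 · 137 ≡ 262 (mod 283).
So s = 262; s⁻¹ ≡ 256 (mod 283).
m = c₂ · s⁻¹ mod 283 = 62 · 256 mod 283 = 24.

24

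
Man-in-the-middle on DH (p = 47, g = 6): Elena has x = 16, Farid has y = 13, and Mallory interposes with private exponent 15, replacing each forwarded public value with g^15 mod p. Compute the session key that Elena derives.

Elena receives Mallory's public value M = 6^15 mod 47 instead of the honest one.
6^1 ≡ 6 (mod 47)
6^2 = (6^1)^2 ≡ 6^2 = 36 ≡ 36 (mod 47)
6^4 = (6^2)^2 ≡ 36^2 = 1296 ≡ 27 (mod 47)
6^8 = (6^4)^2 ≡ 27^2 = 729 ≡ 24 (mod 47)
6^15 = 6^8 · 6^4 · 6^2 · 6^1 ≡ 24 · 27 · 36 · 6 ≡ 2 (mod 47).
So M = 2. Elena computes K = M^16 mod 47.
2^1 ≡ 2 (mod 47)
2^2 = (2^1)^2 ≡ 2^2 = 4 ≡ 4 (mod 47)
2^4 = (2^2)^2 ≡ 4^2 = 16 ≡ 16 (mod 47)
2^8 = (2^4)^2 ≡ 16^2 = 256 ≡ 21 (mod 47)
2^16 = (2^8)^2 ≡ 21^2 = 441 ≡ 18 (mod 47)

18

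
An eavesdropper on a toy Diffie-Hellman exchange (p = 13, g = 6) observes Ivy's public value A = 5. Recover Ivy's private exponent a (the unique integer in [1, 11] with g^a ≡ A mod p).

9

Try successive powers of 6 modulo 13:
6^1 ≡ 6
6^2 ≡ 10
6^3 ≡ 8
6^4 ≡ 9
6^5 ≡ 2
6^6 ≡ 12
6^7 ≡ 7
6^8 ≡ 3
6^9 ≡ 5
Found: a = 9.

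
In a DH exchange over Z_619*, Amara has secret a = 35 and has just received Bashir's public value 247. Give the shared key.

460

Shared key K = 247^35 mod 619.
247^1 ≡ 247 (mod 619)
247^2 = (247^1)^2 ≡ 247^2 = 61009 ≡ 347 (mod 619)
247^4 = (247^2)^2 ≡ 347^2 = 120409 ≡ 323 (mod 619)
247^8 = (247^4)^2 ≡ 323^2 = 104329 ≡ 337 (mod 619)
247^16 = (247^8)^2 ≡ 337^2 = 113569 ≡ 292 (mod 619)
247^32 = (247^16)^2 ≡ 292^2 = 85264 ≡ 461 (mod 619)
247^35 = 247^32 · 247^2 · 247^1 ≡ 461 · 347 · 247 ≡ 460 (mod 619).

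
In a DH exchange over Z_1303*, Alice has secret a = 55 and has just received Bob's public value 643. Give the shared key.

Shared key K = 643^55 mod 1303.
643^1 ≡ 643 (mod 1303)
643^2 = (643^1)^2 ≡ 643^2 = 413449 ≡ 398 (mod 1303)
643^4 = (643^2)^2 ≡ 398^2 = 158404 ≡ 741 (mod 1303)
643^8 = (643^4)^2 ≡ 741^2 = 549081 ≡ 518 (mod 1303)
643^16 = (643^8)^2 ≡ 518^2 = 268324 ≡ 1209 (mod 1303)
643^32 = (643^16)^2 ≡ 1209^2 = 1461681 ≡ 1018 (mod 1303)
643^55 = 643^32 · 643^16 · 643^4 · 643^2 · 643^1 ≡ 1018 · 1209 · 741 · 398 · 643 ≡ 888 (mod 1303).

888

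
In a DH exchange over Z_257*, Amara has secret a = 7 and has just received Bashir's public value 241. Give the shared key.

16

Shared key K = 241^7 mod 257.
241^1 ≡ 241 (mod 257)
241^2 = (241^1)^2 ≡ 241^2 = 58081 ≡ 256 (mod 257)
241^4 = (241^2)^2 ≡ 256^2 = 65536 ≡ 1 (mod 257)
241^7 = 241^4 · 241^2 · 241^1 ≡ 1 · 256 · 241 ≡ 16 (mod 257).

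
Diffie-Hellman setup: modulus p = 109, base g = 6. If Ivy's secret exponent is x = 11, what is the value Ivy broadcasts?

Public value = 6^11 mod 109.
6^1 ≡ 6 (mod 109)
6^2 = (6^1)^2 ≡ 6^2 = 36 ≡ 36 (mod 109)
6^4 = (6^2)^2 ≡ 36^2 = 1296 ≡ 97 (mod 109)
6^8 = (6^4)^2 ≡ 97^2 = 9409 ≡ 35 (mod 109)
6^11 = 6^8 · 6^2 · 6^1 ≡ 35 · 36 · 6 ≡ 39 (mod 109).

39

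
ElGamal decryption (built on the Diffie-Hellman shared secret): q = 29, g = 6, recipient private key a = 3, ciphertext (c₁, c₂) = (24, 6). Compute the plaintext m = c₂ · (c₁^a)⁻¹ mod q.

Shared mask s = c₁^a mod q = 24^3 mod 29.
24^1 ≡ 24 (mod 29)
24^2 = (24^1)^2 ≡ 24^2 = 576 ≡ 25 (mod 29)
24^3 = 24^2 · 24^1 ≡ 25 · 24 ≡ 20 (mod 29).
So s = 20; s⁻¹ ≡ 16 (mod 29).
m = c₂ · s⁻¹ mod 29 = 6 · 16 mod 29 = 9.

9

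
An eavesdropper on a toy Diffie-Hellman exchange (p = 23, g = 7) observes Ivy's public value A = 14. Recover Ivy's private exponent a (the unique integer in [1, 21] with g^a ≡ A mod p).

15

Try successive powers of 7 modulo 23:
7^1 ≡ 7
7^2 ≡ 3
7^3 ≡ 21
7^4 ≡ 9
7^5 ≡ 17
7^6 ≡ 4
7^7 ≡ 5
7^8 ≡ 12
7^9 ≡ 15
7^10 ≡ 13
7^11 ≡ 22
7^12 ≡ 16
7^13 ≡ 20
7^14 ≡ 2
7^15 ≡ 14
Found: a = 15.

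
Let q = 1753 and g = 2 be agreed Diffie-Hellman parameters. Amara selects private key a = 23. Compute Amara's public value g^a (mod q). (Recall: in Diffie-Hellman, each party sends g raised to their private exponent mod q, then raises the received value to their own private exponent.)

503

Public value = 2^23 (mod 1753).
2^1 ≡ 2 (mod 1753)
2^2 = (2^1)^2 ≡ 2^2 = 4 ≡ 4 (mod 1753)
2^4 = (2^2)^2 ≡ 4^2 = 16 ≡ 16 (mod 1753)
2^8 = (2^4)^2 ≡ 16^2 = 256 ≡ 256 (mod 1753)
2^16 = (2^8)^2 ≡ 256^2 = 65536 ≡ 675 (mod 1753)
2^23 = 2^16 · 2^4 · 2^2 · 2^1 ≡ 675 · 16 · 4 · 2 ≡ 503 (mod 1753).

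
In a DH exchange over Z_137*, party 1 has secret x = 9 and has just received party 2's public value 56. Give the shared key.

59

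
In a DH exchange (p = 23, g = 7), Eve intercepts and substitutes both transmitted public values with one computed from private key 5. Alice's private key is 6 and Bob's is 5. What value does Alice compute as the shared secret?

Alice receives Eve's public value M = 7^5 mod 23 instead of the honest one.
7^1 ≡ 7 (mod 23)
7^2 = (7^1)^2 ≡ 7^2 = 49 ≡ 3 (mod 23)
7^4 = (7^2)^2 ≡ 3^2 = 9 ≡ 9 (mod 23)
7^5 = 7^4 · 7^1 ≡ 9 · 7 ≡ 17 (mod 23).
So M = 17. Alice computes K = M^6 mod 23.
17^1 ≡ 17 (mod 23)
17^2 = (17^1)^2 ≡ 17^2 = 289 ≡ 13 (mod 23)
17^4 = (17^2)^2 ≡ 13^2 = 169 ≡ 8 (mod 23)
17^6 = 17^4 · 17^2 ≡ 8 · 13 ≡ 12 (mod 23).

12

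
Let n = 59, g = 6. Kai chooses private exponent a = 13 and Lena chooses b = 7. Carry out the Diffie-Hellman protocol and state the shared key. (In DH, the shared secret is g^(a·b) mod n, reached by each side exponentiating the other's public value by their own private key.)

2

Kai sends A = g^a mod n = 6^13 mod 59.
6^1 ≡ 6 (mod 59)
6^2 = (6^1)^2 ≡ 6^2 = 36 ≡ 36 (mod 59)
6^4 = (6^2)^2 ≡ 36^2 = 1296 ≡ 57 (mod 59)
6^8 = (6^4)^2 ≡ 57^2 = 3249 ≡ 4 (mod 59)
6^13 = 6^8 · 6^4 · 6^1 ≡ 4 · 57 · 6 ≡ 11 (mod 59).
So A = 11. Lena then computes K = A^b mod n = 11^7 mod 59.
11^1 ≡ 11 (mod 59)
11^2 = (11^1)^2 ≡ 11^2 = 121 ≡ 3 (mod 59)
11^4 = (11^2)^2 ≡ 3^2 = 9 ≡ 9 (mod 59)
11^7 = 11^4 · 11^2 · 11^1 ≡ 9 · 3 · 11 ≡ 2 (mod 59).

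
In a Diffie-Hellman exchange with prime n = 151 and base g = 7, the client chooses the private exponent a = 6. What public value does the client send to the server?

Public value = 7^6 (mod 151).
7^1 ≡ 7 (mod 151)
7^2 = (7^1)^2 ≡ 7^2 = 49 ≡ 49 (mod 151)
7^4 = (7^2)^2 ≡ 49^2 = 2401 ≡ 136 (mod 151)
7^6 = 7^4 · 7^2 ≡ 136 · 49 ≡ 20 (mod 151).

20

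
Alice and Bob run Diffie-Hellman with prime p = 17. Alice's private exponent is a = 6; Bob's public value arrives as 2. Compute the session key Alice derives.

13

Shared key K = 2^6 mod 17.
2^1 ≡ 2 (mod 17)
2^2 = (2^1)^2 ≡ 2^2 = 4 ≡ 4 (mod 17)
2^4 = (2^2)^2 ≡ 4^2 = 16 ≡ 16 (mod 17)
2^6 = 2^4 · 2^2 ≡ 16 · 4 ≡ 13 (mod 17).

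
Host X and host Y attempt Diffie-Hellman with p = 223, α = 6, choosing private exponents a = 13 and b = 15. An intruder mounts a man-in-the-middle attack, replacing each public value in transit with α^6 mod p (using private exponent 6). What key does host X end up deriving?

Host X receives an intruder's public value M = 6^6 mod 223 instead of the honest one.
6^1 ≡ 6 (mod 223)
6^2 = (6^1)^2 ≡ 6^2 = 36 ≡ 36 (mod 223)
6^4 = (6^2)^2 ≡ 36^2 = 1296 ≡ 181 (mod 223)
6^6 = 6^4 · 6^2 ≡ 181 · 36 ≡ 49 (mod 223).
So M = 49. Host X computes K = M^13 mod 223.
49^1 ≡ 49 (mod 223)
49^2 = (49^1)^2 ≡ 49^2 = 2401 ≡ 171 (mod 223)
49^4 = (49^2)^2 ≡ 171^2 = 29241 ≡ 28 (mod 223)
49^8 = (49^4)^2 ≡ 28^2 = 784 ≡ 115 (mod 223)
49^13 = 49^8 · 49^4 · 49^1 ≡ 115 · 28 · 49 ≡ 119 (mod 223).

119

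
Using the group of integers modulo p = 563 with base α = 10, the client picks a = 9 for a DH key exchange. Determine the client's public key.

Public value = 10^9 mod 563.
10^1 ≡ 10 (mod 563)
10^2 = (10^1)^2 ≡ 10^2 = 100 ≡ 100 (mod 563)
10^4 = (10^2)^2 ≡ 100^2 = 10000 ≡ 429 (mod 563)
10^8 = (10^4)^2 ≡ 429^2 = 184041 ≡ 503 (mod 563)
10^9 = 10^8 · 10^1 ≡ 503 · 10 ≡ 526 (mod 563).

526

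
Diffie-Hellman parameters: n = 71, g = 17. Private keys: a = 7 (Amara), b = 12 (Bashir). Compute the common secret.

Bashir sends B = g^b mod n = 17^12 mod 71.
17^1 ≡ 17 (mod 71)
17^2 = (17^1)^2 ≡ 17^2 = 289 ≡ 5 (mod 71)
17^4 = (17^2)^2 ≡ 5^2 = 25 ≡ 25 (mod 71)
17^8 = (17^4)^2 ≡ 25^2 = 625 ≡ 57 (mod 71)
17^12 = 17^8 · 17^4 ≡ 57 · 25 ≡ 5 (mod 71).
So B = 5. Amara then computes K = B^a mod n = 5^7 mod 71.
5^1 ≡ 5 (mod 71)
5^2 = (5^1)^2 ≡ 5^2 = 25 ≡ 25 (mod 71)
5^4 = (5^2)^2 ≡ 25^2 = 625 ≡ 57 (mod 71)
5^7 = 5^4 · 5^2 · 5^1 ≡ 57 · 25 · 5 ≡ 25 (mod 71).

25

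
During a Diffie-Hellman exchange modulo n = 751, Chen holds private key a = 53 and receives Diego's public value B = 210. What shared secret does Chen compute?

Shared key K = 210^53 mod 751.
210^1 ≡ 210 (mod 751)
210^2 = (210^1)^2 ≡ 210^2 = 44100 ≡ 542 (mod 751)
210^4 = (210^2)^2 ≡ 542^2 = 293764 ≡ 123 (mod 751)
210^8 = (210^4)^2 ≡ 123^2 = 15129 ≡ 109 (mod 751)
210^16 = (210^8)^2 ≡ 109^2 = 11881 ≡ 616 (mod 751)
210^32 = (210^16)^2 ≡ 616^2 = 379456 ≡ 201 (mod 751)
210^53 = 210^32 · 210^16 · 210^4 · 210^1 ≡ 201 · 616 · 123 · 210 ≡ 736 (mod 751).

736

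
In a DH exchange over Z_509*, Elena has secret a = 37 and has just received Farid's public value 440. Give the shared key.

8

Shared key K = 440^37 mod 509.
440^1 ≡ 440 (mod 509)
440^2 = (440^1)^2 ≡ 440^2 = 193600 ≡ 180 (mod 509)
440^4 = (440^2)^2 ≡ 180^2 = 32400 ≡ 333 (mod 509)
440^8 = (440^4)^2 ≡ 333^2 = 110889 ≡ 436 (mod 509)
440^16 = (440^8)^2 ≡ 436^2 = 190096 ≡ 239 (mod 509)
440^32 = (440^16)^2 ≡ 239^2 = 57121 ≡ 113 (mod 509)
440^37 = 440^32 · 440^4 · 440^1 ≡ 113 · 333 · 440 ≡ 8 (mod 509).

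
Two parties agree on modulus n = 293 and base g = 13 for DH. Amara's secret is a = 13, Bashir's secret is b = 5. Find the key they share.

Bashir sends B = g^b mod n = 13^5 mod 293.
13^1 ≡ 13 (mod 293)
13^2 = (13^1)^2 ≡ 13^2 = 169 ≡ 169 (mod 293)
13^4 = (13^2)^2 ≡ 169^2 = 28561 ≡ 140 (mod 293)
13^5 = 13^4 · 13^1 ≡ 140 · 13 ≡ 62 (mod 293).
So B = 62. Amara then computes K = B^a mod n = 62^13 mod 293.
62^1 ≡ 62 (mod 293)
62^2 = (62^1)^2 ≡ 62^2 = 3844 ≡ 35 (mod 293)
62^4 = (62^2)^2 ≡ 35^2 = 1225 ≡ 53 (mod 293)
62^8 = (62^4)^2 ≡ 53^2 = 2809 ≡ 172 (mod 293)
62^13 = 62^8 · 62^4 · 62^1 ≡ 172 · 53 · 62 ≡ 288 (mod 293).

288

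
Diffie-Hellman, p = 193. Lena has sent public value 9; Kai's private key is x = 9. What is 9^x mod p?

Shared key K = 9^9 mod 193.
9^1 ≡ 9 (mod 193)
9^2 = (9^1)^2 ≡ 9^2 = 81 ≡ 81 (mod 193)
9^4 = (9^2)^2 ≡ 81^2 = 6561 ≡ 192 (mod 193)
9^8 = (9^4)^2 ≡ 192^2 = 36864 ≡ 1 (mod 193)
9^9 = 9^8 · 9^1 ≡ 1 · 9 ≡ 9 (mod 193).

9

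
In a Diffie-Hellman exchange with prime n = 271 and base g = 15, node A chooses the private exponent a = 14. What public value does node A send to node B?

11

Public value = 15^14 (mod 271).
15^1 ≡ 15 (mod 271)
15^2 = (15^1)^2 ≡ 15^2 = 225 ≡ 225 (mod 271)
15^4 = (15^2)^2 ≡ 225^2 = 50625 ≡ 219 (mod 271)
15^8 = (15^4)^2 ≡ 219^2 = 47961 ≡ 265 (mod 271)
15^14 = 15^8 · 15^4 · 15^2 ≡ 265 · 219 · 225 ≡ 11 (mod 271).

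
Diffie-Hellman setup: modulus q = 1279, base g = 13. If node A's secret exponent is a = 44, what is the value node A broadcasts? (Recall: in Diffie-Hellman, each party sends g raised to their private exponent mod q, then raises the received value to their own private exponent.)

1075

Public value = 13^44 mod 1279.
13^1 ≡ 13 (mod 1279)
13^2 = (13^1)^2 ≡ 13^2 = 169 ≡ 169 (mod 1279)
13^4 = (13^2)^2 ≡ 169^2 = 28561 ≡ 423 (mod 1279)
13^8 = (13^4)^2 ≡ 423^2 = 178929 ≡ 1148 (mod 1279)
13^16 = (13^8)^2 ≡ 1148^2 = 1317904 ≡ 534 (mod 1279)
13^32 = (13^16)^2 ≡ 534^2 = 285156 ≡ 1218 (mod 1279)
13^44 = 13^32 · 13^8 · 13^4 ≡ 1218 · 1148 · 423 ≡ 1075 (mod 1279).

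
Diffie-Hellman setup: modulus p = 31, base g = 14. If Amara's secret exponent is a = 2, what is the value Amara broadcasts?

Public value = 14^2 (mod 31).
14^1 ≡ 14 (mod 31)
14^2 = (14^1)^2 ≡ 14^2 = 196 ≡ 10 (mod 31)

10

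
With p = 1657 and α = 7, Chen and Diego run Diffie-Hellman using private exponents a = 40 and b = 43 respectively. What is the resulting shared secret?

1293

Chen sends A = α^a mod p = 7^40 mod 1657.
7^1 ≡ 7 (mod 1657)
7^2 = (7^1)^2 ≡ 7^2 = 49 ≡ 49 (mod 1657)
7^4 = (7^2)^2 ≡ 49^2 = 2401 ≡ 744 (mod 1657)
7^8 = (7^4)^2 ≡ 744^2 = 553536 ≡ 98 (mod 1657)
7^16 = (7^8)^2 ≡ 98^2 = 9604 ≡ 1319 (mod 1657)
7^32 = (7^16)^2 ≡ 1319^2 = 1739761 ≡ 1568 (mod 1657)
7^40 = 7^32 · 7^8 ≡ 1568 · 98 ≡ 1220 (mod 1657).
So A = 1220. Diego then computes K = A^b mod p = 1220^43 mod 1657.
1220^1 ≡ 1220 (mod 1657)
1220^2 = (1220^1)^2 ≡ 1220^2 = 1488400 ≡ 414 (mod 1657)
1220^4 = (1220^2)^2 ≡ 414^2 = 171396 ≡ 725 (mod 1657)
1220^8 = (1220^4)^2 ≡ 725^2 = 525625 ≡ 356 (mod 1657)
1220^16 = (1220^8)^2 ≡ 356^2 = 126736 ≡ 804 (mod 1657)
1220^32 = (1220^16)^2 ≡ 804^2 = 646416 ≡ 186 (mod 1657)
1220^43 = 1220^32 · 1220^8 · 1220^2 · 1220^1 ≡ 186 · 356 · 414 · 1220 ≡ 1293 (mod 1657).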